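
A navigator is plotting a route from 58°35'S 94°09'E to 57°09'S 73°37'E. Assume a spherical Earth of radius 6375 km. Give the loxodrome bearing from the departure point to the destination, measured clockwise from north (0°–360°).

Meridional parts: M(φ₁)=-1.2685, M(φ₂)=-1.2215 → ΔM = +0.0470;  Δλ = -0.3584 rad
tan C = Δλ / ΔM = -7.6184 → C = 277.48°

277.5°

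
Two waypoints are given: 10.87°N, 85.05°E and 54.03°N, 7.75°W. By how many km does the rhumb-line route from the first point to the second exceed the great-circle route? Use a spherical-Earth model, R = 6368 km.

Great circle: cos σ = sin φ₁ sin φ₂ + cos φ₁ cos φ₂ cos Δλ,  σ = 1.4460 rad → d_gc = 9208.30 km
Rhumb line: Δψ = +0.9342, q = Δφ/Δψ = 0.8063, d_rh = R√(Δφ²+q²Δλ²) = 9600.85 km
Excess = 9600.85 − 9208.30 = 392.55 ≈ 393 km

393 km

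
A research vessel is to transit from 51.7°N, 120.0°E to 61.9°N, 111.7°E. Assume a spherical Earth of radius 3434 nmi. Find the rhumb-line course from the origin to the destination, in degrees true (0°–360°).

Meridional parts: M(φ₁)=+1.0577, M(φ₂)=+1.3853 → ΔM = +0.3276;  Δλ = -0.1449 rad
tan C = Δλ / ΔM = -0.4422 → C = 336.14°

336.1°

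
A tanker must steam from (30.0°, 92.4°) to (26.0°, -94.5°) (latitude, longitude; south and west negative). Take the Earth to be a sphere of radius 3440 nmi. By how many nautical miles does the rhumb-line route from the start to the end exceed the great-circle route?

1755 nmi

Great circle: cos σ = sin φ₁ sin φ₂ + cos φ₁ cos φ₂ cos Δλ,  σ = 2.1574 rad → d_gc = 7421.5 nmi
Rhumb line: Δψ = -0.0791, q = Δφ/Δψ = 0.8827, d_rh = R√(Δφ²+q²Δλ²) = 9176.5 nmi
Excess = 9176.5 − 7421.5 = 1755.0 ≈ 1755 nmi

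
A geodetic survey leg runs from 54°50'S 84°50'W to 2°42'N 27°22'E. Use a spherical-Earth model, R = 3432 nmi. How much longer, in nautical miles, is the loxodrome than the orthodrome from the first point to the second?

Great circle: cos σ = sin φ₁ sin φ₂ + cos φ₁ cos φ₂ cos Δλ,  σ = 1.8296 rad → d_gc = 6279.1 nmi
Rhumb line: Δψ = +1.1963, q = Δφ/Δψ = 0.8394, d_rh = R√(Δφ²+q²Δλ²) = 6610.5 nmi
Excess = 6610.5 − 6279.1 = 331.4 ≈ 331 nmi

331 nmi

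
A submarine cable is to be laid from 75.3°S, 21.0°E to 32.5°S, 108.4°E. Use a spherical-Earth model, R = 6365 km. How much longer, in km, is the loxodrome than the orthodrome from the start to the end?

Great circle: cos σ = sin φ₁ sin φ₂ + cos φ₁ cos φ₂ cos Δλ,  σ = 1.0129 rad → d_gc = 6447.0 km
Rhumb line: Δψ = +1.4477, q = Δφ/Δψ = 0.5160, d_rh = R√(Δφ²+q²Δλ²) = 6907.0 km
Excess = 6907.0 − 6447.0 = 460.0 ≈ 460 km

460 km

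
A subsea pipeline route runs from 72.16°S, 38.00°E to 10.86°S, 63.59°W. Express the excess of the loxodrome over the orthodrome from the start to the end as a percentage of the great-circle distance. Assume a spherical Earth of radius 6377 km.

7.8%

Great circle: σ = 1.4516 rad → d_gc = Rσ = 9256.9 km
Rhumb: Δφ = +1.0699, Δλ = -1.7731, Δψ = +1.6611, q = Δφ/Δψ = 0.6441 → d_rh = R√(Δφ²+q²Δλ²) = 9979.2 km
Excess = (9979.2 − 9256.9) / 9256.9 = 722.3 / 9256.9 = 7.80% ≈ 7.8%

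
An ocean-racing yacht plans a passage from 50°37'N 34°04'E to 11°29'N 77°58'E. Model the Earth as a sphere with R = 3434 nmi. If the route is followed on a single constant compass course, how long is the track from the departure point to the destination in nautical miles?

Rhumb course C = atan2(Δλ, Δψ) with Δψ = ln[tan(π/4+φ₂/2)/tan(π/4+φ₁/2)] = -0.8258, Δλ = +0.7662 → C = 137.14°
d = R·|Δφ| / |cos C| = 3434·0.68301 / 0.73305 = 3200 nmi

3200 nmi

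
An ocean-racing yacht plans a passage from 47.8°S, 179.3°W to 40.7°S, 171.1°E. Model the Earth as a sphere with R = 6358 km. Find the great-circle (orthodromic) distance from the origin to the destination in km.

cos σ = sin φ₁ sin φ₂ + cos φ₁ cos φ₂ cos Δλ
      = sin(-47.80°)sin(-40.70°) + cos(-47.80°)cos(-40.70°)cos(-9.60°) = 0.9852
σ = 9.870° → d = Rσ = 6358·0.17226 = 1095 km

1095 km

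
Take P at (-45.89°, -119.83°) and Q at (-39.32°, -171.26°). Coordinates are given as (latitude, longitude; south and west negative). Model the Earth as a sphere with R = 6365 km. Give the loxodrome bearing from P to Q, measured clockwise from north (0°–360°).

Δψ = ln[tan(π/4+φ₂/2)/tan(π/4+φ₁/2)] = +0.1560
Δλ = -0.8976 rad (taken the short way round)
course = atan2(Δλ, Δψ) = 279.86°

279.9°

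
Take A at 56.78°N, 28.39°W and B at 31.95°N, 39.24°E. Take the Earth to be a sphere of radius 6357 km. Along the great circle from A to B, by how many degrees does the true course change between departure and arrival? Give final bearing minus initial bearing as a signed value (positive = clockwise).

Initial bearing θ₁ = atan2(sin Δλ cos φ₂, cos φ₁ sin φ₂ − sin φ₁ cos φ₂ cos Δλ) = 88.56°
Final bearing θ₂ = (initial bearing from the destination back to the start) + 180° = 139.80°
Δθ = θ₂ − θ₁ = +51.2°

+51.2°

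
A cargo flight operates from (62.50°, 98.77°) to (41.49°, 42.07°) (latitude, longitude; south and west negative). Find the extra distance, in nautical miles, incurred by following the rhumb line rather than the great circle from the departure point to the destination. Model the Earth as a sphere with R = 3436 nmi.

63 nmi

Great circle: cos σ = sin φ₁ sin φ₂ + cos φ₁ cos φ₂ cos Δλ,  σ = 0.6801 rad → d_gc = 2336.7 nmi
Rhumb line: Δψ = -0.6105, q = Δφ/Δψ = 0.6007, d_rh = R√(Δφ²+q²Δλ²) = 2399.8 nmi
Excess = 2399.8 − 2336.7 = 63.1 ≈ 63 nmi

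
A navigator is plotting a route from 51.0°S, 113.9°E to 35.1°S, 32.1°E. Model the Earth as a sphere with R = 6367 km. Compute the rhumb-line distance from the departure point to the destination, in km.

6817 km

Δψ = ln[tan(π/4+φ₂/2)/tan(π/4+φ₁/2)] = +0.3832;  Δφ = +0.2775 rad,  Δλ = -1.4277 rad
q = Δφ/Δψ = 0.7243
d = R·√(Δφ² + q²Δλ²) = 6367·1.07062 = 6817 km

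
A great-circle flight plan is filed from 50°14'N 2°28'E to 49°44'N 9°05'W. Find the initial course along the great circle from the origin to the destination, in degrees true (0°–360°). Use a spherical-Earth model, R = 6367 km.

N = sin Δλ·cos φ₂ = -0.1294;  D = cos φ₁ sin φ₂ − sin φ₁ cos φ₂ cos Δλ = +0.0013
initial course = atan2(N, D) = 270.59°

270.6°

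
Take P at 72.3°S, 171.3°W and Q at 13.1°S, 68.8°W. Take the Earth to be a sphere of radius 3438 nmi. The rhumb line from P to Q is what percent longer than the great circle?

8.2%

Great circle: σ = 1.4184 rad → d_gc = Rσ = 4876.4 nmi
Rhumb: Δφ = +1.0332, Δλ = +1.7890, Δψ = +1.6292, q = Δφ/Δψ = 0.6342 → d_rh = R√(Δφ²+q²Δλ²) = 5275.8 nmi
Excess = (5275.8 − 4876.4) / 4876.4 = 399.4 / 4876.4 = 8.19% ≈ 8.2%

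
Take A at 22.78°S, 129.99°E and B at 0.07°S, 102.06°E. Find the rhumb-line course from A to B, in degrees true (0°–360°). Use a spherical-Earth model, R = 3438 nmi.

309.9°

Meridional parts: M(φ₁)=-0.4085, M(φ₂)=-0.0012 → ΔM = +0.4073;  Δλ = -0.4875 rad
tan C = Δλ / ΔM = -1.1969 → C = 309.88°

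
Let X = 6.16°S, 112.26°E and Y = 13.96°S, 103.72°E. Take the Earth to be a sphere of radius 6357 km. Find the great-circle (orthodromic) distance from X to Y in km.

cos σ = sin φ₁ sin φ₂ + cos φ₁ cos φ₂ cos Δλ
      = sin(-6.16°)sin(-13.96°) + cos(-6.16°)cos(-13.96°)cos(-8.54°) = 0.9800
σ = 11.464° → d = Rσ = 6357·0.20008 = 1272 km

1272 km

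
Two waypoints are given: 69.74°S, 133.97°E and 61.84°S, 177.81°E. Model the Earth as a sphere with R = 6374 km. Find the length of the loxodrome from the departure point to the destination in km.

Rhumb course C = atan2(Δλ, Δψ) with Δψ = ln[tan(π/4+φ₂/2)/tan(π/4+φ₁/2)] = +0.3392, Δλ = +0.7652 → C = 66.09°
d = R·|Δφ| / |cos C| = 6374·0.13788 / 0.40525 = 2169 km

2169 km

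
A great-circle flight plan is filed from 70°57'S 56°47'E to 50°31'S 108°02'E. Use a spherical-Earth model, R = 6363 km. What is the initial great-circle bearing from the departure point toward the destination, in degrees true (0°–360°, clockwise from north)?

N = sin Δλ·cos φ₂ = +0.4959;  D = cos φ₁ sin φ₂ − sin φ₁ cos φ₂ cos Δλ = +0.1243
initial course = atan2(N, D) = 75.93°

75.9°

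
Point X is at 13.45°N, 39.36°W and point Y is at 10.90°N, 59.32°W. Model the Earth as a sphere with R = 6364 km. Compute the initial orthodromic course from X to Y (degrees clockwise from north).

N = sin Δλ·cos φ₂ = -0.3352;  D = cos φ₁ sin φ₂ − sin φ₁ cos φ₂ cos Δλ = -0.0308
initial course = atan2(N, D) = 264.76°

264.8°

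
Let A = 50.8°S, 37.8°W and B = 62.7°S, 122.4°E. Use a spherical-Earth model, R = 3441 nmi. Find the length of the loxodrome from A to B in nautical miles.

5270 nmi

Rhumb course C = atan2(Δλ, Δψ) with Δψ = ln[tan(π/4+φ₂/2)/tan(π/4+φ₁/2)] = -0.3827, Δλ = +2.7960 → C = 97.79°
d = R·|Δφ| / |cos C| = 3441·0.20769 / 0.13562 = 5270 nmi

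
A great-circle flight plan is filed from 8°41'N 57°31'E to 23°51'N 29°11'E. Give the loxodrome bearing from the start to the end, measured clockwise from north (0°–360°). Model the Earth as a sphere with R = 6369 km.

Δψ = ln[tan(π/4+φ₂/2)/tan(π/4+φ₁/2)] = +0.2767
Δλ = -0.4945 rad (taken the short way round)
course = atan2(Δλ, Δψ) = 299.23°

299.2°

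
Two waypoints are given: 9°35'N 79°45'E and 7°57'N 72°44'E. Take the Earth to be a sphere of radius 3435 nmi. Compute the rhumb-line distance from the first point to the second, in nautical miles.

427 nmi

Rhumb course C = atan2(Δλ, Δψ) with Δψ = ln[tan(π/4+φ₂/2)/tan(π/4+φ₁/2)] = -0.0288, Δλ = -0.1225 → C = 256.75°
d = R·|Δφ| / |cos C| = 3435·0.02851 / 0.22927 = 427 nmi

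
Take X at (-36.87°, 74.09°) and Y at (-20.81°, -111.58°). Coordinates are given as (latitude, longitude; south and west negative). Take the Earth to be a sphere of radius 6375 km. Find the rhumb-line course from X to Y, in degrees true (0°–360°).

Δψ = ln[tan(π/4+φ₂/2)/tan(π/4+φ₁/2)] = +0.3217
Δλ = +3.0426 rad (taken the short way round)
course = atan2(Δλ, Δψ) = 83.96°

84.0°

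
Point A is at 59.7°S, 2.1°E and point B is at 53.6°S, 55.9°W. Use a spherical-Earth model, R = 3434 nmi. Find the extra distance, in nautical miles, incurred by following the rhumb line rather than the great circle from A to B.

Great circle: cos σ = sin φ₁ sin φ₂ + cos φ₁ cos φ₂ cos Δλ,  σ = 0.5479 rad → d_gc = 1881.6 nmi
Rhumb line: Δψ = +0.1942, q = Δφ/Δψ = 0.5483, d_rh = R√(Δφ²+q²Δλ²) = 1940.7 nmi
Excess = 1940.7 − 1881.6 = 59.1 ≈ 59 nmi

59 nmi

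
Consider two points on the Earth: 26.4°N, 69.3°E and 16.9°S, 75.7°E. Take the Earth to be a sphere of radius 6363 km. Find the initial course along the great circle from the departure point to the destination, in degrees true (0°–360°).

171.1°

θ = atan2( sin Δλ·cos φ₂ ,  cos φ₁ sin φ₂ − sin φ₁ cos φ₂ cos Δλ )
  = atan2(+0.1067, -0.6832) = 171.13°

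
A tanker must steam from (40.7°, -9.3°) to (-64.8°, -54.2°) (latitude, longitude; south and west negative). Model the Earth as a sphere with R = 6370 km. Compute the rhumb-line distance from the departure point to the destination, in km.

12404 km

Rhumb course C = atan2(Δλ, Δψ) with Δψ = ln[tan(π/4+φ₂/2)/tan(π/4+φ₁/2)] = -2.2772, Δλ = -0.7837 → C = 198.99°
d = R·|Δφ| / |cos C| = 6370·1.84132 / 0.94557 = 12404 km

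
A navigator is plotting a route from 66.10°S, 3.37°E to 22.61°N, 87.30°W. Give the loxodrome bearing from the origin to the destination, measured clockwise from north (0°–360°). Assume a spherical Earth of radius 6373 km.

321.1°

Meridional parts: M(φ₁)=-1.5528, M(φ₂)=+0.4053 → ΔM = +1.9581;  Δλ = -1.5825 rad
tan C = Δλ / ΔM = -0.8082 → C = 321.06°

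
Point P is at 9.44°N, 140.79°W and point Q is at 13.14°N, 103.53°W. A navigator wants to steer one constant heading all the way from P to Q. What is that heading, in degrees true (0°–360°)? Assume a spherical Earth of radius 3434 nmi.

84.2°

Δψ = ln[tan(π/4+φ₂/2)/tan(π/4+φ₁/2)] = +0.0659
Δλ = +0.6503 rad (taken the short way round)
course = atan2(Δλ, Δψ) = 84.22°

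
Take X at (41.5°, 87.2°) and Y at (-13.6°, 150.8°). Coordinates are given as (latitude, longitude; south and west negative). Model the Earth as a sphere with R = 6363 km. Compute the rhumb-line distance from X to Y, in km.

Δψ = ln[tan(π/4+φ₂/2)/tan(π/4+φ₁/2)] = -1.0371;  Δφ = -0.9617 rad,  Δλ = +1.1100 rad
q = Δφ/Δψ = 0.9273
d = R·√(Δφ² + q²Δλ²) = 6363·1.40865 = 8963 km

8963 km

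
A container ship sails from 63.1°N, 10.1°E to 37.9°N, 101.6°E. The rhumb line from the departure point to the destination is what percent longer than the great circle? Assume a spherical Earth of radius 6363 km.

Great circle: σ = 1.0022 rad → d_gc = Rσ = 6376.8 km
Rhumb: Δφ = -0.4398, Δλ = +1.5970, Δψ = -0.7149, q = Δφ/Δψ = 0.6153 → d_rh = R√(Δφ²+q²Δλ²) = 6849.7 km
Excess = (6849.7 − 6376.8) / 6376.8 = 472.9 / 6376.8 = 7.42% ≈ 7.4%

7.4%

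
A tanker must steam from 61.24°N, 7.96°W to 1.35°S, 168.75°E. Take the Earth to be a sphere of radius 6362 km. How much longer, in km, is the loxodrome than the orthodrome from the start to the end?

3638 km

Great circle: cos σ = sin φ₁ sin φ₂ + cos φ₁ cos φ₂ cos Δλ,  σ = 2.0954 rad → d_gc = 13330.9 km
Rhumb line: Δψ = -1.3846, q = Δφ/Δψ = 0.7889, d_rh = R√(Δφ²+q²Δλ²) = 16968.7 km
Excess = 16968.7 − 13330.9 = 3637.8 ≈ 3638 km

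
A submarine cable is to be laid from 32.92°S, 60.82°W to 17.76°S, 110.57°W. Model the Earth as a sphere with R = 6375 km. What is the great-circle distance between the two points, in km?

5227 km

Haversine: a = sin²(Δφ/2)+cos φ₁ cos φ₂ sin²(Δλ/2) = 0.15885;  σ = 2·atan2(√a,√(1−a))
σ = 46.976° → d = Rσ = 6375·0.81989 = 5227 km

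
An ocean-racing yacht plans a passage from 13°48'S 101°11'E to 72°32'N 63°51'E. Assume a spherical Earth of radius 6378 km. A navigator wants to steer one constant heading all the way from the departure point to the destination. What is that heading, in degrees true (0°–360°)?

Δψ = ln[tan(π/4+φ₂/2)/tan(π/4+φ₁/2)] = +2.1165
Δλ = -0.6516 rad (taken the short way round)
course = atan2(Δλ, Δψ) = 342.89°

342.9°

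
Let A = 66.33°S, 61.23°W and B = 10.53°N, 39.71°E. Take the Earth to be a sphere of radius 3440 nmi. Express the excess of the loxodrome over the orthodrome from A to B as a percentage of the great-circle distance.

4.9%

Great circle: σ = 1.8155 rad → d_gc = Rσ = 6245.4 nmi
Rhumb: Δφ = +1.3415, Δλ = +1.7617, Δψ = +1.7476, q = Δφ/Δψ = 0.7676 → d_rh = R√(Δφ²+q²Δλ²) = 6552.5 nmi
Excess = (6552.5 − 6245.4) / 6245.4 = 307.1 / 6245.4 = 4.92% ≈ 4.9%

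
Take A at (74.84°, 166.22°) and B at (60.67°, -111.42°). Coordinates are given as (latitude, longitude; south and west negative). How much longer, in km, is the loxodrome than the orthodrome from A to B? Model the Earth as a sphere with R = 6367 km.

Great circle: cos σ = sin φ₁ sin φ₂ + cos φ₁ cos φ₂ cos Δλ,  σ = 0.5385 rad → d_gc = 3428.3 km
Rhumb line: Δψ = -0.6763, q = Δφ/Δψ = 0.3657, d_rh = R√(Δφ²+q²Δλ²) = 3698.9 km
Excess = 3698.9 − 3428.3 = 270.6 ≈ 271 km

271 km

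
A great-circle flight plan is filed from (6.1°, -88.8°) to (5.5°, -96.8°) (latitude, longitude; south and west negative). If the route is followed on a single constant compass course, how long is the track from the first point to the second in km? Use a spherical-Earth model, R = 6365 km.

887 km

Δψ = ln[tan(π/4+φ₂/2)/tan(π/4+φ₁/2)] = -0.0105;  Δφ = -0.0105 rad,  Δλ = -0.1396 rad
q = Δφ/Δψ = 0.9949
d = R·√(Δφ² + q²Δλ²) = 6365·0.13931 = 887 km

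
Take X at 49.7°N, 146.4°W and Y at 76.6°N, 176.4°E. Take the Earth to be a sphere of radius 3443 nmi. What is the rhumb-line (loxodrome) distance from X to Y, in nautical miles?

1861 nmi

Rhumb course C = atan2(Δλ, Δψ) with Δψ = ln[tan(π/4+φ₂/2)/tan(π/4+φ₁/2)] = +1.1390, Δλ = -0.6493 → C = 330.32°
d = R·|Δφ| / |cos C| = 3443·0.46949 / 0.86876 = 1861 nmi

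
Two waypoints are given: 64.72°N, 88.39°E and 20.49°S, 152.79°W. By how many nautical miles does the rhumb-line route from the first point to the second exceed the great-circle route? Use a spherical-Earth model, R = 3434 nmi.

418 nmi

Great circle: cos σ = sin φ₁ sin φ₂ + cos φ₁ cos φ₂ cos Δλ,  σ = 2.1052 rad → d_gc = 7229.4 nmi
Rhumb line: Δψ = -1.8604, q = Δφ/Δψ = 0.7994, d_rh = R√(Δφ²+q²Δλ²) = 7647.8 nmi
Excess = 7647.8 − 7229.4 = 418.4 ≈ 418 nmi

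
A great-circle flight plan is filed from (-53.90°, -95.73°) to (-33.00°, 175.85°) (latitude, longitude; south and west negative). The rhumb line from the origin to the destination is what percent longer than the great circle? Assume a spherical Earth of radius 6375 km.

5.6%

Great circle: σ = 1.0999 rad → d_gc = Rσ = 7011.8 km
Rhumb: Δφ = +0.3648, Δλ = -1.5432, Δψ = +0.5105, q = Δφ/Δψ = 0.7146 → d_rh = R√(Δφ²+q²Δλ²) = 7404.5 km
Excess = (7404.5 − 7011.8) / 7011.8 = 392.7 / 7011.8 = 5.60% ≈ 5.6%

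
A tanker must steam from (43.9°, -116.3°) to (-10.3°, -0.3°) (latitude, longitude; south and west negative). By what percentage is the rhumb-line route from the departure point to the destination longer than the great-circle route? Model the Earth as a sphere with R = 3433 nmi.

Great circle: σ = 2.0206 rad → d_gc = Rσ = 6936.6 nmi
Rhumb: Δφ = -0.9460, Δλ = +2.0246, Δψ = -1.0352, q = Δφ/Δψ = 0.9138 → d_rh = R√(Δφ²+q²Δλ²) = 7133.3 nmi
Excess = (7133.3 − 6936.6) / 6936.6 = 196.7 / 6936.6 = 2.84% ≈ 2.8%

2.8%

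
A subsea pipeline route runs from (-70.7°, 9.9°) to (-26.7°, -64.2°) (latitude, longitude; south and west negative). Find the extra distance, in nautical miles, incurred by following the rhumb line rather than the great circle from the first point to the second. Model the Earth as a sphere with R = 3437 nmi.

Great circle: cos σ = sin φ₁ sin φ₂ + cos φ₁ cos φ₂ cos Δλ,  σ = 1.0415 rad → d_gc = 3579.5 nmi
Rhumb line: Δψ = +1.2879, q = Δφ/Δψ = 0.5963, d_rh = R√(Δφ²+q²Δλ²) = 3740.5 nmi
Excess = 3740.5 − 3579.5 = 161.0 ≈ 161 nmi

161 nmi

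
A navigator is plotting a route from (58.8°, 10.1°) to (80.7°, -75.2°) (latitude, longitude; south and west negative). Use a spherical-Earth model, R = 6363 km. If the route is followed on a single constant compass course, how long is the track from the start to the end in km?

Rhumb course C = atan2(Δλ, Δψ) with Δψ = ln[tan(π/4+φ₂/2)/tan(π/4+φ₁/2)] = +1.2334, Δλ = -1.4888 → C = 309.64°
d = R·|Δφ| / |cos C| = 6363·0.38223 / 0.63796 = 3812 km

3812 km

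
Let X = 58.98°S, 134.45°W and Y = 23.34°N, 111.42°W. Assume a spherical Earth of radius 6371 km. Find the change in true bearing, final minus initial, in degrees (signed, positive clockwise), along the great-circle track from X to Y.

At departure: θ₁ = atan2(sin Δλ cos φ₂, cos φ₁ sin φ₂ − sin φ₁ cos φ₂ cos Δλ) = 21.15°
At arrival: θ₂ = atan2(sin Δλ cos φ₁, −cos φ₂ sin φ₁ + sin φ₂ cos φ₁ cos Δλ) = 11.69°
Δθ = θ₂ − θ₁ = -9.5°

-9.5°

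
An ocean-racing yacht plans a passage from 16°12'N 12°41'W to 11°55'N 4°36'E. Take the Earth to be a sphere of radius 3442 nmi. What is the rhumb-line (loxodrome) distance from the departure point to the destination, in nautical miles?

Rhumb course C = atan2(Δλ, Δψ) with Δψ = ln[tan(π/4+φ₂/2)/tan(π/4+φ₁/2)] = -0.0771, Δλ = +0.3017 → C = 104.34°
d = R·|Δφ| / |cos C| = 3442·0.07476 / 0.24759 = 1039 nmi

1039 nmi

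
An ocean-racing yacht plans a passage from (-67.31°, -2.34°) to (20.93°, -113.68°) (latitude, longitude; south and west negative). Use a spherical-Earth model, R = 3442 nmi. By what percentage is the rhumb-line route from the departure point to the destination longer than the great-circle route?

Great circle: σ = 2.0496 rad → d_gc = Rσ = 7054.6 nmi
Rhumb: Δφ = +1.5401, Δλ = -1.9432, Δψ = +1.9800, q = Δφ/Δψ = 0.7778 → d_rh = R√(Δφ²+q²Δλ²) = 7427.5 nmi
Excess = (7427.5 − 7054.6) / 7054.6 = 372.9 / 7054.6 = 5.29% ≈ 5.3%

5.3%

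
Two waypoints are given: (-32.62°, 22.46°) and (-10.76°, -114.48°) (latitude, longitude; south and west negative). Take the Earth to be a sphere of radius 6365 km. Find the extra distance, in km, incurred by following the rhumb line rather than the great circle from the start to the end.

Great circle: cos σ = sin φ₁ sin φ₂ + cos φ₁ cos φ₂ cos Δλ,  σ = 2.0989 rad → d_gc = 13359.7 km
Rhumb line: Δψ = +0.4139, q = Δφ/Δψ = 0.9217, d_rh = R√(Δφ²+q²Δλ²) = 14230.8 km
Excess = 14230.8 − 13359.7 = 871.1 ≈ 871 km

871 km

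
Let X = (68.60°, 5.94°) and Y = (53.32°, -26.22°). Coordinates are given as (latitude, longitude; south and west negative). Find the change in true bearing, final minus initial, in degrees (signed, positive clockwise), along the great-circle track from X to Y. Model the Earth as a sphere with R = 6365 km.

Initial bearing θ₁ = atan2(sin Δλ cos φ₂, cos φ₁ sin φ₂ − sin φ₁ cos φ₂ cos Δλ) = 240.73°
Final bearing θ₂ = (initial bearing from the destination back to the start) + 180° = 212.20°
Δθ = θ₂ − θ₁ = -28.5°

-28.5°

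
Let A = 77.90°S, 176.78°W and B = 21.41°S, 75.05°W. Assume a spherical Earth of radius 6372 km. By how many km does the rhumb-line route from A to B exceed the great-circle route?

Great circle: cos σ = sin φ₁ sin φ₂ + cos φ₁ cos φ₂ cos Δλ,  σ = 1.2480 rad → d_gc = 7952.0 km
Rhumb line: Δψ = +1.8618, q = Δφ/Δψ = 0.5296, d_rh = R√(Δφ²+q²Δλ²) = 8681.3 km
Excess = 8681.3 − 7952.0 = 729.3 ≈ 729 km

729 km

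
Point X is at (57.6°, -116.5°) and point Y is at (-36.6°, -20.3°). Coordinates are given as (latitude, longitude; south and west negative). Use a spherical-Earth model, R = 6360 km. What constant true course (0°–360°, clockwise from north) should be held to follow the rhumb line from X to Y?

Meridional parts: M(φ₁)=+1.2361, M(φ₂)=-0.6873 → ΔM = -1.9233;  Δλ = +1.6790 rad
tan C = Δλ / ΔM = -0.8730 → C = 138.88°

138.9°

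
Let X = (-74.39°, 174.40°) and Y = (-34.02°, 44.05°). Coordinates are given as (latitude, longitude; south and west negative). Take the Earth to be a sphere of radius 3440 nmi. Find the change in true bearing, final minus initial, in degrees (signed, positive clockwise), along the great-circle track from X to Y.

+123.7°

At departure: θ₁ = atan2(sin Δλ cos φ₂, cos φ₁ sin φ₂ − sin φ₁ cos φ₂ cos Δλ) = 223.42°
At arrival: θ₂ = atan2(sin Δλ cos φ₁, −cos φ₂ sin φ₁ + sin φ₂ cos φ₁ cos Δλ) = 347.10°
Δθ = θ₂ − θ₁ = +123.7°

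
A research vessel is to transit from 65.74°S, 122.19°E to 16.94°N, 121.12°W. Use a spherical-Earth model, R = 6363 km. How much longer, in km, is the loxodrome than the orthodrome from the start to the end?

798 km

Great circle: cos σ = sin φ₁ sin φ₂ + cos φ₁ cos φ₂ cos Δλ,  σ = 2.0288 rad → d_gc = 12909.4 km
Rhumb line: Δψ = +1.8375, q = Δφ/Δψ = 0.7853, d_rh = R√(Δφ²+q²Δλ²) = 13707.0 km
Excess = 13707.0 − 12909.4 = 797.6 ≈ 798 km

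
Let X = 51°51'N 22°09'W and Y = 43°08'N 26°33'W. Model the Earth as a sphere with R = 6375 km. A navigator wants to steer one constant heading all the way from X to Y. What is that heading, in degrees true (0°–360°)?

198.8°

Meridional parts: M(φ₁)=+1.0619, M(φ₂)=+0.8360 → ΔM = -0.2259;  Δλ = -0.0768 rad
tan C = Δλ / ΔM = +0.3400 → C = 198.78°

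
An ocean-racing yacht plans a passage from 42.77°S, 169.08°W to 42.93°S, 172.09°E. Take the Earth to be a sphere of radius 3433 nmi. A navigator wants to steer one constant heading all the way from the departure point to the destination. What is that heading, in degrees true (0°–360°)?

269.3°

Δψ = ln[tan(π/4+φ₂/2)/tan(π/4+φ₁/2)] = -0.0038
Δλ = -0.3286 rad (taken the short way round)
course = atan2(Δλ, Δψ) = 269.34°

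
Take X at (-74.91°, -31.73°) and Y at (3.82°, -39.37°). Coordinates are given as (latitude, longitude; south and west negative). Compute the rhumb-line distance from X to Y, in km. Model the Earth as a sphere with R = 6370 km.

Δψ = ln[tan(π/4+φ₂/2)/tan(π/4+φ₁/2)] = +2.0883;  Δφ = +1.3741 rad,  Δλ = -0.1333 rad
q = Δφ/Δψ = 0.6580
d = R·√(Δφ² + q²Δλ²) = 6370·1.37690 = 8771 km

8771 km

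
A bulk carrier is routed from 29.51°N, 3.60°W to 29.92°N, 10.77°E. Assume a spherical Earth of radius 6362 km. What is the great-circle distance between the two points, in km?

Haversine: a = sin²(Δφ/2)+cos φ₁ cos φ₂ sin²(Δλ/2) = 0.01181;  σ = 2·atan2(√a,√(1−a))
σ = 12.479° → d = Rσ = 6362·0.21780 = 1386 km

1386 km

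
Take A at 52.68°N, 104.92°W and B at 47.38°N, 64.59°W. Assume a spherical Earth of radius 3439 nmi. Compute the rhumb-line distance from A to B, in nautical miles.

Δψ = ln[tan(π/4+φ₂/2)/tan(π/4+φ₁/2)] = -0.1442;  Δφ = -0.0925 rad,  Δλ = +0.7039 rad
q = Δφ/Δψ = 0.6415
d = R·√(Δφ² + q²Δλ²) = 3439·0.46093 = 1585 nmi

1585 nmi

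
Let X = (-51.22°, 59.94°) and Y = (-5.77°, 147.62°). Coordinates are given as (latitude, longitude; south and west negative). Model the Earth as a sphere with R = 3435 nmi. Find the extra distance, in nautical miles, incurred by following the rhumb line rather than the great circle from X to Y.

Great circle: cos σ = sin φ₁ sin φ₂ + cos φ₁ cos φ₂ cos Δλ,  σ = 1.4670 rad → d_gc = 5039.2 nmi
Rhumb line: Δψ = +0.9434, q = Δφ/Δψ = 0.8409, d_rh = R√(Δφ²+q²Δλ²) = 5192.5 nmi
Excess = 5192.5 − 5039.2 = 153.3 ≈ 153 nmi

153 nmi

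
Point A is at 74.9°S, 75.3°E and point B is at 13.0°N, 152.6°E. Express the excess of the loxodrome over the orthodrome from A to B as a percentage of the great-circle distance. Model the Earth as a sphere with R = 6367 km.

3.2%

Great circle: σ = 1.7329 rad → d_gc = Rσ = 11033.3 km
Rhumb: Δφ = +1.5341, Δλ = +1.3491, Δψ = +2.2497, q = Δφ/Δψ = 0.6819 → d_rh = R√(Δφ²+q²Δλ²) = 11389.7 km
Excess = (11389.7 − 11033.3) / 11033.3 = 356.4 / 11033.3 = 3.23% ≈ 3.2%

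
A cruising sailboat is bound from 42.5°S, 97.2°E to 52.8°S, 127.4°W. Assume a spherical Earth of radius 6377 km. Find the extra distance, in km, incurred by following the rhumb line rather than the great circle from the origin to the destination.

Great circle: cos σ = sin φ₁ sin φ₂ + cos φ₁ cos φ₂ cos Δλ,  σ = 1.3482 rad → d_gc = 8597.64 km
Rhumb line: Δψ = -0.2681, q = Δφ/Δψ = 0.6706, d_rh = R√(Δφ²+q²Δλ²) = 10170.05 km
Excess = 10170.05 − 8597.64 = 1572.41 ≈ 1572 km

1572 km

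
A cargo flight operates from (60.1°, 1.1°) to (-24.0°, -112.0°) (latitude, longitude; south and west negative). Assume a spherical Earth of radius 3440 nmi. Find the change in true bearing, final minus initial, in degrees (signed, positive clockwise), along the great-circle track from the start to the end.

At departure: θ₁ = atan2(sin Δλ cos φ₂, cos φ₁ sin φ₂ − sin φ₁ cos φ₂ cos Δλ) = 277.32°
At arrival: θ₂ = atan2(sin Δλ cos φ₁, −cos φ₂ sin φ₁ + sin φ₂ cos φ₁ cos Δλ) = 212.77°
Δθ = θ₂ − θ₁ = -64.6°

-64.6°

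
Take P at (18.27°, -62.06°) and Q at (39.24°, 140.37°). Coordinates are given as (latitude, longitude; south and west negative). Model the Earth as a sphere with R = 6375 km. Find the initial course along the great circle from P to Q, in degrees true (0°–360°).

θ = atan2( sin Δλ·cos φ₂ ,  cos φ₁ sin φ₂ − sin φ₁ cos φ₂ cos Δλ )
  = atan2(-0.2955, +0.8251) = 340.30°

340.3°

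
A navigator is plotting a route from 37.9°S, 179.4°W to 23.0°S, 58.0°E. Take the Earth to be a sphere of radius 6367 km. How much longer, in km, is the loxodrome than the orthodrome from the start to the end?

837 km

Great circle: cos σ = sin φ₁ sin φ₂ + cos φ₁ cos φ₂ cos Δλ,  σ = 1.7227 rad → d_gc = 10968.4 km
Rhumb line: Δψ = +0.3031, q = Δφ/Δψ = 0.8579, d_rh = R√(Δφ²+q²Δλ²) = 11805.3 km
Excess = 11805.3 − 10968.4 = 836.9 ≈ 837 km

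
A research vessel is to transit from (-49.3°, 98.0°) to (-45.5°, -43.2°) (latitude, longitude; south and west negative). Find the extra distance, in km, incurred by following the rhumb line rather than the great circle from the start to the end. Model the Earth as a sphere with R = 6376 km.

1806 km

Great circle: cos σ = sin φ₁ sin φ₂ + cos φ₁ cos φ₂ cos Δλ,  σ = 1.3852 rad → d_gc = 8832.0 km
Rhumb line: Δψ = +0.0980, q = Δφ/Δψ = 0.6765, d_rh = R√(Δφ²+q²Δλ²) = 10637.6 km
Excess = 10637.6 − 8832.0 = 1805.6 ≈ 1806 km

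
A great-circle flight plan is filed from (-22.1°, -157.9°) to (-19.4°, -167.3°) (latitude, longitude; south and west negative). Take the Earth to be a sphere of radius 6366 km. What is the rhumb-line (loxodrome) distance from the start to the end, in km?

1022 km

Rhumb course C = atan2(Δλ, Δψ) with Δψ = ln[tan(π/4+φ₂/2)/tan(π/4+φ₁/2)] = +0.0504, Δλ = -0.1641 → C = 287.08°
d = R·|Δφ| / |cos C| = 6366·0.04712 / 0.29365 = 1022 km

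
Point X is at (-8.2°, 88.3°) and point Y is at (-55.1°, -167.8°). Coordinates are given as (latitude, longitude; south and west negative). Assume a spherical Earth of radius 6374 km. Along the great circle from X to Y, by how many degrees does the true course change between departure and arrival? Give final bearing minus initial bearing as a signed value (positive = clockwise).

Initial bearing θ₁ = atan2(sin Δλ cos φ₂, cos φ₁ sin φ₂ − sin φ₁ cos φ₂ cos Δλ) = 146.26°
Final bearing θ₂ = (initial bearing from the destination back to the start) + 180° = 73.94°
Δθ = θ₂ − θ₁ = -72.3°

-72.3°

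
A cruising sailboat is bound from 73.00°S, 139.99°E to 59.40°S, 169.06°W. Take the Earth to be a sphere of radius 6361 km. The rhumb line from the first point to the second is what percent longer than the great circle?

2.8%

Great circle: σ = 0.4106 rad → d_gc = Rσ = 2611.6 km
Rhumb: Δφ = +0.2374, Δλ = +0.8892, Δψ = +0.6046, q = Δφ/Δψ = 0.3926 → d_rh = R√(Δφ²+q²Δλ²) = 2685.4 km
Excess = (2685.4 − 2611.6) / 2611.6 = 73.8 / 2611.6 = 2.83% ≈ 2.8%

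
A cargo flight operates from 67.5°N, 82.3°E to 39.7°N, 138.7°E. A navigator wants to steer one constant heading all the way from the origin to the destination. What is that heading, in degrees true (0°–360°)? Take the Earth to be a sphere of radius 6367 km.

131.1°

Δψ = ln[tan(π/4+φ₂/2)/tan(π/4+φ₁/2)] = -0.8588
Δλ = +0.9844 rad (taken the short way round)
course = atan2(Δλ, Δψ) = 131.10°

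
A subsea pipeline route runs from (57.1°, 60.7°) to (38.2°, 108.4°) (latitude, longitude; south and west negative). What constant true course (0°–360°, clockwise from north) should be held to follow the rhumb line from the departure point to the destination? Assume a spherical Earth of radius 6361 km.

120.9°

Meridional parts: M(φ₁)=+1.2199, M(φ₂)=+0.7224 → ΔM = -0.4975;  Δλ = +0.8325 rad
tan C = Δλ / ΔM = -1.6735 → C = 120.86°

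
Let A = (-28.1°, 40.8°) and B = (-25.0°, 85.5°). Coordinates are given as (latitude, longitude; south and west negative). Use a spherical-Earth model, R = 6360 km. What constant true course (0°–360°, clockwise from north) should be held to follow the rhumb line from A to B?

Meridional parts: M(φ₁)=-0.5114, M(φ₂)=-0.4509 → ΔM = +0.0605;  Δλ = +0.7802 rad
tan C = Δλ / ΔM = +12.8964 → C = 85.57°

85.6°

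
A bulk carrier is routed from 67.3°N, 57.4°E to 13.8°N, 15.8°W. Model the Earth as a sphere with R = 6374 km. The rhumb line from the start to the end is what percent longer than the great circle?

3.5%

Great circle: σ = 1.2362 rad → d_gc = Rσ = 7879.6 km
Rhumb: Δφ = -0.9338, Δλ = -1.2776, Δψ = -1.3626, q = Δφ/Δψ = 0.6853 → d_rh = R√(Δφ²+q²Δλ²) = 8158.7 km
Excess = (8158.7 − 7879.6) / 7879.6 = 279.1 / 7879.6 = 3.54% ≈ 3.5%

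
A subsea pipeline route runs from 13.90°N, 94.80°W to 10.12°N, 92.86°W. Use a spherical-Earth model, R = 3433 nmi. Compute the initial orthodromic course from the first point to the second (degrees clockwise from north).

153.1°

N = sin Δλ·cos φ₂ = +0.0333;  D = cos φ₁ sin φ₂ − sin φ₁ cos φ₂ cos Δλ = -0.0658
initial course = atan2(N, D) = 153.14°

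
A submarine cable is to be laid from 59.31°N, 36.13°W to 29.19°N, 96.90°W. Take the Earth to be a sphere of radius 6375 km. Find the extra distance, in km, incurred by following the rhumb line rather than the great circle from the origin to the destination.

142 km

Great circle: cos σ = sin φ₁ sin φ₂ + cos φ₁ cos φ₂ cos Δλ,  σ = 0.8802 rad → d_gc = 5611.4 km
Rhumb line: Δψ = -0.7601, q = Δφ/Δψ = 0.6916, d_rh = R√(Δφ²+q²Δλ²) = 5753.4 km
Excess = 5753.4 − 5611.4 = 142.0 ≈ 142 km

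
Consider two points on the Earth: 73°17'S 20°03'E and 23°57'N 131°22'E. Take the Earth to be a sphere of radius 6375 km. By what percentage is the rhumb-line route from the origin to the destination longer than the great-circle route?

6.1%

Great circle: σ = 2.0764 rad → d_gc = Rσ = 13237.1 km
Rhumb: Δφ = +1.6970, Δλ = +1.9428, Δψ = +2.3486, q = Δφ/Δψ = 0.7226 → d_rh = R√(Δφ²+q²Δλ²) = 14040.6 km
Excess = (14040.6 − 13237.1) / 13237.1 = 803.5 / 13237.1 = 6.07% ≈ 6.1%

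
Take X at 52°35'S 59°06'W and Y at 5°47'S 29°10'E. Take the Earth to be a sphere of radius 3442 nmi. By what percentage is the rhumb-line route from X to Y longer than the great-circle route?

3.2%

Great circle: σ = 1.4723 rad → d_gc = Rσ = 5067.7 nmi
Rhumb: Δφ = +0.8168, Δλ = +1.5405, Δψ = +0.9817, q = Δφ/Δψ = 0.8320 → d_rh = R√(Δφ²+q²Δλ²) = 5231.6 nmi
Excess = (5231.6 − 5067.7) / 5067.7 = 163.9 / 5067.7 = 3.23% ≈ 3.2%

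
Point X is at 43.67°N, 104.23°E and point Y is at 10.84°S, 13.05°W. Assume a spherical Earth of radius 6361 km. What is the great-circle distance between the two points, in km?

cos σ = sin φ₁ sin φ₂ + cos φ₁ cos φ₂ cos Δλ
      = sin(43.67°)sin(-10.84°) + cos(43.67°)cos(-10.84°)cos(-117.28°) = -0.4555
σ = 117.096° → d = Rσ = 6361·2.04370 = 13000 km

13000 km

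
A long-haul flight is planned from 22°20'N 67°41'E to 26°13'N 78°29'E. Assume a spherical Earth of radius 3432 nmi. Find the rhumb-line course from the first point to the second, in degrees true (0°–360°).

Meridional parts: M(φ₁)=+0.4001, M(φ₂)=+0.4744 → ΔM = +0.0744;  Δλ = +0.1885 rad
tan C = Δλ / ΔM = +2.5345 → C = 68.47°

68.5°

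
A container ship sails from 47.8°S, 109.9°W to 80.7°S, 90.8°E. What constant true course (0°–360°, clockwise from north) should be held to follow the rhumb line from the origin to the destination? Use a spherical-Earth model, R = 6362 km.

Δψ = ln[tan(π/4+φ₂/2)/tan(π/4+φ₁/2)] = -1.5569
Δλ = -2.7803 rad (taken the short way round)
course = atan2(Δλ, Δψ) = 240.75°

240.8°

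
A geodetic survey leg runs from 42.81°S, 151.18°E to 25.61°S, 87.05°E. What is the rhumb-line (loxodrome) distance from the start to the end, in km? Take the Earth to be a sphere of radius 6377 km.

6165 km

Rhumb course C = atan2(Δλ, Δψ) with Δψ = ln[tan(π/4+φ₂/2)/tan(π/4+φ₁/2)] = +0.3657, Δλ = -1.1193 → C = 288.09°
d = R·|Δφ| / |cos C| = 6377·0.30020 / 0.31054 = 6165 km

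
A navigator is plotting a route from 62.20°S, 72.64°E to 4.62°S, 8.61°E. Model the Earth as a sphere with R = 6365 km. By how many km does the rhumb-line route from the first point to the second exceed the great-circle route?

Great circle: cos σ = sin φ₁ sin φ₂ + cos φ₁ cos φ₂ cos Δλ,  σ = 1.2924 rad → d_gc = 8226.1 km
Rhumb line: Δψ = +1.3157, q = Δφ/Δψ = 0.7638, d_rh = R√(Δφ²+q²Δλ²) = 8392.5 km
Excess = 8392.5 − 8226.1 = 166.4 ≈ 166 km

166 km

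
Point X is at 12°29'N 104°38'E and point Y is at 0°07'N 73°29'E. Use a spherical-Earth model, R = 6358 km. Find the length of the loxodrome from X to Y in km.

3693 km

Δψ = ln[tan(π/4+φ₂/2)/tan(π/4+φ₁/2)] = -0.2176;  Δφ = -0.2158 rad,  Δλ = -0.5437 rad
q = Δφ/Δψ = 0.9920
d = R·√(Δφ² + q²Δλ²) = 6358·0.58090 = 3693 km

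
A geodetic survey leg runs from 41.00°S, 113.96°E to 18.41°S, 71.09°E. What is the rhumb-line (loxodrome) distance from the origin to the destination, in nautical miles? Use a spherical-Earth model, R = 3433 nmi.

Δψ = ln[tan(π/4+φ₂/2)/tan(π/4+φ₁/2)] = +0.4589;  Δφ = +0.3943 rad,  Δλ = -0.7482 rad
q = Δφ/Δψ = 0.8592
d = R·√(Δφ² + q²Δλ²) = 3433·0.75415 = 2589 nmi

2589 nmi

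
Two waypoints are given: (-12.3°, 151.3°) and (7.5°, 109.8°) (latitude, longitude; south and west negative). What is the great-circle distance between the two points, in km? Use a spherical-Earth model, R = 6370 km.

5087 km

cos σ = sin φ₁ sin φ₂ + cos φ₁ cos φ₂ cos Δλ
      = sin(-12.30°)sin(7.50°) + cos(-12.30°)cos(7.50°)cos(-41.50°) = 0.6977
σ = 45.757° → d = Rσ = 6370·0.79862 = 5087 km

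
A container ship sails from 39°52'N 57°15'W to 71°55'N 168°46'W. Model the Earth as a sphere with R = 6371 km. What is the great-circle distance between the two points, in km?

Haversine: a = sin²(Δφ/2)+cos φ₁ cos φ₂ sin²(Δλ/2) = 0.23902;  σ = 2·atan2(√a,√(1−a))
σ = 58.536° → d = Rσ = 6371·1.02165 = 6509 km

6509 km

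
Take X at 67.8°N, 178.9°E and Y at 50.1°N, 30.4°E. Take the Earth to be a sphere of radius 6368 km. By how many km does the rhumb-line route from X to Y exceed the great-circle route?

1876 km

Great circle: cos σ = sin φ₁ sin φ₂ + cos φ₁ cos φ₂ cos Δλ,  σ = 1.0430 rad → d_gc = 6641.7 km
Rhumb line: Δψ = -0.6153, q = Δφ/Δψ = 0.5021, d_rh = R√(Δφ²+q²Δλ²) = 8517.3 km
Excess = 8517.3 − 6641.7 = 1875.6 ≈ 1876 km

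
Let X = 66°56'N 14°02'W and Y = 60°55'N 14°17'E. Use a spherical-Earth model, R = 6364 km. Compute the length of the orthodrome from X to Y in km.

1518 km

Haversine: a = sin²(Δφ/2)+cos φ₁ cos φ₂ sin²(Δλ/2) = 0.01415;  σ = 2·atan2(√a,√(1−a))
σ = 13.663° → d = Rσ = 6364·0.23846 = 1518 km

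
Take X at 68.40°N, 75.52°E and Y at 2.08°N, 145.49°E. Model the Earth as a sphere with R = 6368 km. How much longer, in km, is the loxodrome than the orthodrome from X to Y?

249 km

Great circle: cos σ = sin φ₁ sin φ₂ + cos φ₁ cos φ₂ cos Δλ,  σ = 1.4104 rad → d_gc = 8981.2 km
Rhumb line: Δψ = -1.6204, q = Δφ/Δψ = 0.7143, d_rh = R√(Δφ²+q²Δλ²) = 9229.8 km
Excess = 9229.8 − 8981.2 = 248.6 ≈ 249 km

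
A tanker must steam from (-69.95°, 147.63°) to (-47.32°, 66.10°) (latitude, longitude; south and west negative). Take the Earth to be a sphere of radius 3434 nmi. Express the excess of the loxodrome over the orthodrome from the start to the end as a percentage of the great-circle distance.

6.8%

Great circle: σ = 0.7600 rad → d_gc = Rσ = 2609.9 nmi
Rhumb: Δφ = +0.3950, Δλ = -1.4230, Δψ = +0.7930, q = Δφ/Δψ = 0.4981 → d_rh = R√(Δφ²+q²Δλ²) = 2786.2 nmi
Excess = (2786.2 − 2609.9) / 2609.9 = 176.3 / 2609.9 = 6.76% ≈ 6.8%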